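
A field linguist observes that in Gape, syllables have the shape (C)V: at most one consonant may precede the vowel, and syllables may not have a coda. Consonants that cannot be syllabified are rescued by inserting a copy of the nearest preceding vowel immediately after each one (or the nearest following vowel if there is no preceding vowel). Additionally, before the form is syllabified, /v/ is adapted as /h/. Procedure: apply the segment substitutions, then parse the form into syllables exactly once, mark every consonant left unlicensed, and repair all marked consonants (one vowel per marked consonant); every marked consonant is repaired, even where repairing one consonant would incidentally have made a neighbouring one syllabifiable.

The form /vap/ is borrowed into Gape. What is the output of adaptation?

hapa

Substitution: /v/ → /h/, giving /hap/.
The consonants /p/ cannot be parsed into a legal (C)V syllable (no codas are permitted; onsets are limited to one consonant).
Epenthesis after each stranded consonant: /p/ → /pa/.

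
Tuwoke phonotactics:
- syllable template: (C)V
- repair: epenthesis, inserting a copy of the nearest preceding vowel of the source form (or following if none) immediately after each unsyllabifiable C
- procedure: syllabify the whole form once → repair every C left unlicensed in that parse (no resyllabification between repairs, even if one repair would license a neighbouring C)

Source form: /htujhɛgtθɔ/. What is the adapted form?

hutujuhɛgɛtɛθɔ

Syllabifying with onset maximization leaves /h/, /j/, /g/, /t/ stranded (no codas are permitted; onsets are limited to one consonant).
Each unlicensed consonant becomes the onset of a new syllable: /h/ → /hu/, /j/ → /ju/, /g/ → /gɛ/, /t/ → /tɛ/.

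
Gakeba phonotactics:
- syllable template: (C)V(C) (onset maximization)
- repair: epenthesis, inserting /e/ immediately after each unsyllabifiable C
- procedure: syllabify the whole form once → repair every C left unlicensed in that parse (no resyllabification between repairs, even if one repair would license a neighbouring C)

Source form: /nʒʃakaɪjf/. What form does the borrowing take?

Syllabifying with onset maximization leaves /n/, /ʒ/, /f/ stranded (at most one coda consonant is licensed; onsets are limited to one consonant).
Each unlicensed consonant becomes the onset of a new syllable: /n/ → /ne/, /ʒ/ → /ʒe/, /f/ → /fe/.

neʒeʃakaɪjfe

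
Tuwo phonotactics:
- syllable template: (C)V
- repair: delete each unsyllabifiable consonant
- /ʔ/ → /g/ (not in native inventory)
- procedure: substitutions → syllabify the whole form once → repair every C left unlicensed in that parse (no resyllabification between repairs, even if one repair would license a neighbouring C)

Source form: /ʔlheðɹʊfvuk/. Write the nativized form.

Substitution: /ʔ/ → /g/, giving /glheðɹʊfvuk/.
Syllabifying with onset maximization leaves /g/, /l/, /ð/, /f/, /k/ stranded (no codas are permitted; onsets are limited to one consonant).
Deleting the stranded consonants removes /g/, /l/, /ð/, /f/, /k/.

heɹʊvu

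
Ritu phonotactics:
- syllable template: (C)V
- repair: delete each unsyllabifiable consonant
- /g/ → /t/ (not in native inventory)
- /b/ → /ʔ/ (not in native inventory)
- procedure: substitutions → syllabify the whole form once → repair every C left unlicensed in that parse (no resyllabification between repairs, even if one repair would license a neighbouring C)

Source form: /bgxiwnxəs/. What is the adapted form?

xixə

Substitution: /b/ → /ʔ/, /g/ → /t/, giving /ʔtxiwnxəs/.
Under (C)V, the unsyllabifiable consonants are /ʔ/, /t/, /w/, /n/, /s/ (no codas are permitted; onsets are limited to one consonant).
Deletion applies to /ʔ/, /t/, /w/, /n/, /s/.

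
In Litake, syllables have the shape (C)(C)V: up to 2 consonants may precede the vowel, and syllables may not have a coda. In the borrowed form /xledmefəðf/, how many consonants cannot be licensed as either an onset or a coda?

Syllabifying with onset maximization leaves /ð/, /f/ stranded (no codas are permitted; onsets may contain at most 2 consonants).

2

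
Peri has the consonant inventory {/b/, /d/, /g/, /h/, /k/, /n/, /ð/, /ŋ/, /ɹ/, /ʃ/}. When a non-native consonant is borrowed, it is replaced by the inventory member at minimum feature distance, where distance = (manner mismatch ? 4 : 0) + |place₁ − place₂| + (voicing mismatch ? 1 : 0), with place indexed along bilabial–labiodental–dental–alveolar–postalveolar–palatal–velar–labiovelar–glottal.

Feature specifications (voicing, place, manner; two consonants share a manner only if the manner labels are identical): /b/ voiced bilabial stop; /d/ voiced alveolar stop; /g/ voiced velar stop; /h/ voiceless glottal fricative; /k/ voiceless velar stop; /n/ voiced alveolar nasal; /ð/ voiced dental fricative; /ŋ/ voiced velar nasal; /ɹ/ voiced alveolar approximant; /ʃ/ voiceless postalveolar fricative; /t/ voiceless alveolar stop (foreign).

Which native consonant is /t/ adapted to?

d

/d/ is closest: same manner (stop), place distance 0 (alveolar→alveolar), voicing differs (+1); total 1. Next closest is /k/ at distance 3.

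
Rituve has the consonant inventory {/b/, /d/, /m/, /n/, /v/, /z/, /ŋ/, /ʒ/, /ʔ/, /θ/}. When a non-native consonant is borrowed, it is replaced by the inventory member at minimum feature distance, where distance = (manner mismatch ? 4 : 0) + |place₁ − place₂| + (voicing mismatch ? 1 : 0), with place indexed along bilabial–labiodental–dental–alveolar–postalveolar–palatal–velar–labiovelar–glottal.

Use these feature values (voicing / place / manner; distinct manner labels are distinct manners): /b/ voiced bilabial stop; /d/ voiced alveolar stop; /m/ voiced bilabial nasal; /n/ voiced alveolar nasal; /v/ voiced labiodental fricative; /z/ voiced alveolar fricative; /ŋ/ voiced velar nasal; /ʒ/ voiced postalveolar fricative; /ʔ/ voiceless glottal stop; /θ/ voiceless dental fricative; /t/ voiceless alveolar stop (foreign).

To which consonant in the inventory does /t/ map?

d

/d/ is closest: same manner (stop), place distance 0 (alveolar→alveolar), voicing differs (+1); total 1. Next closest is /b/ at distance 4.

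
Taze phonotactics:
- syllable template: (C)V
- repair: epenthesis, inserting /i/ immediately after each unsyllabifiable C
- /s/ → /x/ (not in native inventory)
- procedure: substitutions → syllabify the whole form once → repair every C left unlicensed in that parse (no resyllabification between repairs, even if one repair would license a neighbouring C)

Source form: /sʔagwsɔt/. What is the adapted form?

Substitution: /s/ → /x/, giving /xʔagwxɔt/.
The consonants /x/, /g/, /w/, /t/ cannot be parsed into a legal (C)V syllable (no codas are permitted; onsets are limited to one consonant).
Inserting the epenthetic vowel yields /x/ → /xi/, /g/ → /gi/, /w/ → /wi/, /t/ → /ti/.

xiʔagiwixɔti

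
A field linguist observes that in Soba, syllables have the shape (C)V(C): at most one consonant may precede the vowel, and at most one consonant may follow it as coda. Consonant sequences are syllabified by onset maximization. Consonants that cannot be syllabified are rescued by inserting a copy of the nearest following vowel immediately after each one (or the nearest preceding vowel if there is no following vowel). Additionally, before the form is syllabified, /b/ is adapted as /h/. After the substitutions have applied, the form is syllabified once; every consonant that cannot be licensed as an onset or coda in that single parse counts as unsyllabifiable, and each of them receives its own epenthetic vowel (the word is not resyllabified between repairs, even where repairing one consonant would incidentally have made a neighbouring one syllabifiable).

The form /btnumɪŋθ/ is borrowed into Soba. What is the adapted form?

Substitution: /b/ → /h/, giving /htnumɪŋθ/.
Syllabifying with onset maximization leaves /h/, /t/, /θ/ stranded (at most one coda consonant is licensed; onsets are limited to one consonant).
Each unlicensed consonant becomes the onset of a new syllable: /h/ → /hu/, /t/ → /tu/, /θ/ → /θɪ/.

hutunumɪŋθɪ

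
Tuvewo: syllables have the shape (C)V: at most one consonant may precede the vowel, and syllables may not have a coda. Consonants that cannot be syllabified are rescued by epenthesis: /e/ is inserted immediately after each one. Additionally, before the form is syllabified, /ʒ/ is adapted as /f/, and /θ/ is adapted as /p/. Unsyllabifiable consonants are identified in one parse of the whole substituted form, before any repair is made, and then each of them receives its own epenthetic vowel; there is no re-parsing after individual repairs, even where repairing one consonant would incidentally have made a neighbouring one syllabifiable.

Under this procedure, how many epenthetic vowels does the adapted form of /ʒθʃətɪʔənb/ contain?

4

After substitution the input is /fpʃətɪʔənb/.
The unsyllabifiable consonants are /f/, /p/, /n/, /b/; each receives one epenthetic vowel.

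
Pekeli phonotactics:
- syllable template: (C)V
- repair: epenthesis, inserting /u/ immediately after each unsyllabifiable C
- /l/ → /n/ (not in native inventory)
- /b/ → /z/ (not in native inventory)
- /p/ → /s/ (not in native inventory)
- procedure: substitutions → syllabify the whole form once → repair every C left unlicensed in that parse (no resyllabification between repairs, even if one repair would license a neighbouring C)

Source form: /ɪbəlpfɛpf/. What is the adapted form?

ɪzənusufɛsufu

Substitution: /b/ → /z/, /l/ → /n/, /p/ → /s/, giving /ɪzənsfɛsf/.
Under (C)V, the unsyllabifiable consonants are /n/, /s/, /s/, /f/ (no codas are permitted; onsets are limited to one consonant).
Each unlicensed consonant becomes the onset of a new syllable: /n/ → /nu/, /s/ → /su/, /s/ → /su/, /f/ → /fu/.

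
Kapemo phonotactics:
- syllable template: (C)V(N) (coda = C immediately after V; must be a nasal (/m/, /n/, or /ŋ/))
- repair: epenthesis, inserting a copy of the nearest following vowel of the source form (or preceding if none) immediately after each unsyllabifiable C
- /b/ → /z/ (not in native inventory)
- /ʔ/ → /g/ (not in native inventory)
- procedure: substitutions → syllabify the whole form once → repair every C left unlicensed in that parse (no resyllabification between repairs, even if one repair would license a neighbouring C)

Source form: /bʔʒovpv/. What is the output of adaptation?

Substitution: /b/ → /z/, /ʔ/ → /g/, giving /zgʒovpv/.
Syllabifying with onset maximization leaves /z/, /g/, /v/, /p/, /v/ stranded (only a nasal (/m/, /n/, or /ŋ/) is licensed in coda position; onsets are limited to one consonant).
Each unlicensed consonant becomes the onset of a new syllable: /z/ → /zo/, /g/ → /go/, /v/ → /vo/, /p/ → /po/, /v/ → /vo/.

zogoʒovopovo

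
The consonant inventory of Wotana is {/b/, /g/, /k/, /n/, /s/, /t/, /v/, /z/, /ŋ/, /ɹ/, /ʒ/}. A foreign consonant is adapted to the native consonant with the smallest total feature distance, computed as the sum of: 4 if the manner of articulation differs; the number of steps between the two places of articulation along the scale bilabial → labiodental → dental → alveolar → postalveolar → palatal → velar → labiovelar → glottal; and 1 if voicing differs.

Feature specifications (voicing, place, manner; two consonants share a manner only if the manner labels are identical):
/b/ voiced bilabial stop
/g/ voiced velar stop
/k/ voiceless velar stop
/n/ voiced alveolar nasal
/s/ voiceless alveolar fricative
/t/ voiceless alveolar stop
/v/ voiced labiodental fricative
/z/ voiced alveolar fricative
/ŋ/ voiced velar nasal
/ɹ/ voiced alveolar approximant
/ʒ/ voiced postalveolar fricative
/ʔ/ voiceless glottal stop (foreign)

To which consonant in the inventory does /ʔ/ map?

k

/k/ is closest: same manner (stop), place distance 2 (glottal→velar), same voicing; total 2. Next closest is /g/ at distance 3.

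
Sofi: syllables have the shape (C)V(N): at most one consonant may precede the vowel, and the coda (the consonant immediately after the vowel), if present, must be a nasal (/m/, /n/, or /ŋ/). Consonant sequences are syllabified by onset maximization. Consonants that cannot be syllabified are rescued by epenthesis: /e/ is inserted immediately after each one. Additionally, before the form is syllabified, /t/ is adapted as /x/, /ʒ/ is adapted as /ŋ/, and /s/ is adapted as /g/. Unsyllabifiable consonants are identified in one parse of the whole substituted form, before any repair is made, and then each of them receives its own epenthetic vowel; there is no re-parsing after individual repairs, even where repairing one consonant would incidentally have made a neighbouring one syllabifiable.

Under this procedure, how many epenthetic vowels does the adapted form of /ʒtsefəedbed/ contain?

4

After substitution the input is /ŋxgefəedbed/.
The unsyllabifiable consonants are /ŋ/, /x/, /d/, /d/; each receives one epenthetic vowel.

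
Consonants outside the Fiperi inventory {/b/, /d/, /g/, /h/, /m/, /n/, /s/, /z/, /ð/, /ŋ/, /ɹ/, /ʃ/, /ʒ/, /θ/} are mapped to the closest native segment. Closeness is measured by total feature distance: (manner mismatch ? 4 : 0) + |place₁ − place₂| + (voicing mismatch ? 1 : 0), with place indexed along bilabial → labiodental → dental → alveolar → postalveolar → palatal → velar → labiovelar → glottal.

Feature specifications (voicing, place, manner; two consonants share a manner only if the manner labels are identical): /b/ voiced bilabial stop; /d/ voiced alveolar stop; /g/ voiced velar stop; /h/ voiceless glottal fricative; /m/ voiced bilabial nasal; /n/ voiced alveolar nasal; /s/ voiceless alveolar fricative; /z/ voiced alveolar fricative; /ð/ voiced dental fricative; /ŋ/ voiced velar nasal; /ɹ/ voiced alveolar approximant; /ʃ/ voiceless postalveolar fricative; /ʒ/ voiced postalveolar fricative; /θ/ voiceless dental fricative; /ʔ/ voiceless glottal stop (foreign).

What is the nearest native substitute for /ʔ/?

/g/ is closest: same manner (stop), place distance 2 (glottal→velar), voicing differs (+1); total 3. Next closest is /h/ at distance 4.

g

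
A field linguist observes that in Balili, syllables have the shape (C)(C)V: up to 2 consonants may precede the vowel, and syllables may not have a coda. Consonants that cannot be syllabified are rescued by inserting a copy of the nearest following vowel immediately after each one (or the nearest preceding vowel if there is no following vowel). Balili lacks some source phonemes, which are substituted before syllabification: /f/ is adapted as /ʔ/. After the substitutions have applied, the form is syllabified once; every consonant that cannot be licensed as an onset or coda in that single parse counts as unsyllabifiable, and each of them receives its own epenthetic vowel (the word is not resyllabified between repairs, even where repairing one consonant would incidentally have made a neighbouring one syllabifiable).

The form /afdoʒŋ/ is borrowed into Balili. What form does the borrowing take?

aʔdoʒoŋo

Substitution: /f/ → /ʔ/, giving /aʔdoʒŋ/.
Syllabifying with onset maximization leaves /ʒ/, /ŋ/ stranded (no codas are permitted; onsets may contain at most 2 consonants).
Inserting the epenthetic vowel yields /ʒ/ → /ʒo/, /ŋ/ → /ŋo/.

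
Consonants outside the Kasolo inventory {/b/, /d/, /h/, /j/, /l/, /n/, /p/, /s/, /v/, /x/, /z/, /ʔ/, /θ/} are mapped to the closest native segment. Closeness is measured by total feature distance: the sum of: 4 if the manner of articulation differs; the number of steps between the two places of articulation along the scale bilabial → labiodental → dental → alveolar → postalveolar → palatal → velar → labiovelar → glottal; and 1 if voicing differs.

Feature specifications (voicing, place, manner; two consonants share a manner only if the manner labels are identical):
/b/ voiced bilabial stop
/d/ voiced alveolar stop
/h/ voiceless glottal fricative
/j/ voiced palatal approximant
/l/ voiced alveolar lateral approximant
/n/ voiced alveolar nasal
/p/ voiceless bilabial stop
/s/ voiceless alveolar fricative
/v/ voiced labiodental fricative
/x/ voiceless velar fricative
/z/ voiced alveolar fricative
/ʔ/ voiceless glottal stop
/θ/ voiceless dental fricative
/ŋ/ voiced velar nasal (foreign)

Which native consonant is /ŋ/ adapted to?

n

/n/ is closest: same manner (nasal), place distance 3 (velar→alveolar), same voicing; total 3. Next closest is /j/ at distance 5.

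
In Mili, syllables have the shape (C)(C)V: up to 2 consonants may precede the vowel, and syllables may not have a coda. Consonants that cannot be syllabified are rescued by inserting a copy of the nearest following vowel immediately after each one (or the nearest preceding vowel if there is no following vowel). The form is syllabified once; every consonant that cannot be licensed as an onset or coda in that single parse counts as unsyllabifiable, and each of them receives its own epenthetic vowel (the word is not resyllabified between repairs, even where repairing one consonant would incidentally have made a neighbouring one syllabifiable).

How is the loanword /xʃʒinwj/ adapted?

xiʃʒiniwiji

The consonants /x/, /n/, /w/, /j/ cannot be parsed into a legal (C)(C)V syllable (no codas are permitted; onsets may contain at most 2 consonants).
Epenthesis after each stranded consonant: /x/ → /xi/, /n/ → /ni/, /w/ → /wi/, /j/ → /ji/.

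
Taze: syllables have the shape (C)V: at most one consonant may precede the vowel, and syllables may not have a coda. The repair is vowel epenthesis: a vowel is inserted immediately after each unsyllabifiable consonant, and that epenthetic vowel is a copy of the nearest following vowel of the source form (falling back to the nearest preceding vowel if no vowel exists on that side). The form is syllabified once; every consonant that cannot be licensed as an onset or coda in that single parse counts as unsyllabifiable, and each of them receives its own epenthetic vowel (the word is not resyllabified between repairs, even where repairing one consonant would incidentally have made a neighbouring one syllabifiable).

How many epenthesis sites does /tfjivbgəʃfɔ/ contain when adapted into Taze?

The unsyllabifiable consonants are /t/, /f/, /v/, /b/, /ʃ/; each receives one epenthetic vowel.

5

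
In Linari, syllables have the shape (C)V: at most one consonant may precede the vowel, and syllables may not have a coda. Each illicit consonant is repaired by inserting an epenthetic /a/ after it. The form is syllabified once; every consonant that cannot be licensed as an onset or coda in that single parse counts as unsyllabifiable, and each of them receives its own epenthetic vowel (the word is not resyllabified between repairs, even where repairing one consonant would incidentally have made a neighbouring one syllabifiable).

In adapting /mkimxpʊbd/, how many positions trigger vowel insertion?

5

The unsyllabifiable consonants are /m/, /m/, /x/, /b/, /d/; each receives one epenthetic vowel.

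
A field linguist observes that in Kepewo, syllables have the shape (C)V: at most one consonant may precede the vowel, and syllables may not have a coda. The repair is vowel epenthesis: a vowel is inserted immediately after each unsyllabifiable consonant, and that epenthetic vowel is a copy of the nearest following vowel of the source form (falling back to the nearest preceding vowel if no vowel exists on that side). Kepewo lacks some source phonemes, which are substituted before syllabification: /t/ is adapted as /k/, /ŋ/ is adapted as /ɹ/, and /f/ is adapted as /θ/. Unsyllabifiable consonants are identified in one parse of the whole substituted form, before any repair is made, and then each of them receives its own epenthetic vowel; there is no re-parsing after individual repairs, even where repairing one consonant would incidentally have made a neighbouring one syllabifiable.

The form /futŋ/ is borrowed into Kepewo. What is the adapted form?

θukuɹu

Substitution: /f/ → /θ/, /t/ → /k/, /ŋ/ → /ɹ/, giving /θukɹ/.
The consonants /k/, /ɹ/ cannot be parsed into a legal (C)V syllable (no codas are permitted; onsets are limited to one consonant).
Inserting the epenthetic vowel yields /k/ → /ku/, /ɹ/ → /ɹu/.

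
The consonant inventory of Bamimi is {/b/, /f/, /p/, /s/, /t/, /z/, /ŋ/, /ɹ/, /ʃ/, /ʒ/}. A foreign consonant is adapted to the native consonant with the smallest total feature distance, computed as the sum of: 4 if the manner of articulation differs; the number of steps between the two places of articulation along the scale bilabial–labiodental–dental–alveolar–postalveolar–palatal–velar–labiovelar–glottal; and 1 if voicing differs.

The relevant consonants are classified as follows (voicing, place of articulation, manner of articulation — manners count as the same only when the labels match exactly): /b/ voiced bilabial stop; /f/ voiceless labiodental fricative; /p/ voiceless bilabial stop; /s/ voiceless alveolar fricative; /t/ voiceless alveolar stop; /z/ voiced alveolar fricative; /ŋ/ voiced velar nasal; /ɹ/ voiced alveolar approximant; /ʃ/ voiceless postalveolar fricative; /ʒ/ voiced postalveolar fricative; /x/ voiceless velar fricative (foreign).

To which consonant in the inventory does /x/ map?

/ʃ/ is closest: same manner (fricative), place distance 2 (velar→postalveolar), same voicing; total 2. Next closest is /s/ at distance 3.

ʃ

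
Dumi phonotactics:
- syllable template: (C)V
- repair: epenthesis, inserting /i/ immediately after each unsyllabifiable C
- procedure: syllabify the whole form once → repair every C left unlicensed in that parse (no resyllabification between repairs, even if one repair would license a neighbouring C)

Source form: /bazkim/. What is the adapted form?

The consonants /z/, /m/ cannot be parsed into a legal (C)V syllable (no codas are permitted; onsets are limited to one consonant).
Epenthesis after each stranded consonant: /z/ → /zi/, /m/ → /mi/.

bazikimi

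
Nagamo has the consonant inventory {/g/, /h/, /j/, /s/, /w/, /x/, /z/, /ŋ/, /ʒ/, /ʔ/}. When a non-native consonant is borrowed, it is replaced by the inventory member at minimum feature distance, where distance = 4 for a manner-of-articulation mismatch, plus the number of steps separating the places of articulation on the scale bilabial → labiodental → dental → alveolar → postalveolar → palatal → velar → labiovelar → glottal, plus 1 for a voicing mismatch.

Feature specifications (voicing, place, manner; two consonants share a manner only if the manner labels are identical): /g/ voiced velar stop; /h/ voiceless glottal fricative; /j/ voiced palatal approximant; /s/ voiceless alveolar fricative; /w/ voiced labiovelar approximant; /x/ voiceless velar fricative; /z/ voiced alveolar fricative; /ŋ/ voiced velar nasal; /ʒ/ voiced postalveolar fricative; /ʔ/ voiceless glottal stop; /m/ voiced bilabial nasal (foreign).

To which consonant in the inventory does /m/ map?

ŋ

/ŋ/ is closest: same manner (nasal), place distance 6 (bilabial→velar), same voicing; total 6. Next closest is /z/ at distance 7.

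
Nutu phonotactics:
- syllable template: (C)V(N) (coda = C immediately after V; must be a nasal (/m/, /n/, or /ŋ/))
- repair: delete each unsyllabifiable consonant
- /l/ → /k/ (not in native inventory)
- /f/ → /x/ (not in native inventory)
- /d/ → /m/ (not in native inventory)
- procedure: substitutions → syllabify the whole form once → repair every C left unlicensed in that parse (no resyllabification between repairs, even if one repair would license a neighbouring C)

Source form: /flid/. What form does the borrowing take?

kim

Substitution: /f/ → /x/, /l/ → /k/, /d/ → /m/, giving /xkim/.
The consonants /x/ cannot be parsed into a legal (C)V(N) syllable (only a nasal (/m/, /n/, or /ŋ/) is licensed in coda position; onsets are limited to one consonant).
Deleting the stranded consonants removes /x/.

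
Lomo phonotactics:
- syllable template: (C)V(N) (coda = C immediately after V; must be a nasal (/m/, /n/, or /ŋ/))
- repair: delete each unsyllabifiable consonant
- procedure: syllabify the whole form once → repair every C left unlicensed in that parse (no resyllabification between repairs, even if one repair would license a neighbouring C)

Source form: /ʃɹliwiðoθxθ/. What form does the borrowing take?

The consonants /ʃ/, /ɹ/, /θ/, /x/, /θ/ cannot be parsed into a legal (C)V(N) syllable (only a nasal (/m/, /n/, or /ŋ/) is licensed in coda position; onsets are limited to one consonant).
Deletion applies to /ʃ/, /ɹ/, /θ/, /x/, /θ/.

liwiðo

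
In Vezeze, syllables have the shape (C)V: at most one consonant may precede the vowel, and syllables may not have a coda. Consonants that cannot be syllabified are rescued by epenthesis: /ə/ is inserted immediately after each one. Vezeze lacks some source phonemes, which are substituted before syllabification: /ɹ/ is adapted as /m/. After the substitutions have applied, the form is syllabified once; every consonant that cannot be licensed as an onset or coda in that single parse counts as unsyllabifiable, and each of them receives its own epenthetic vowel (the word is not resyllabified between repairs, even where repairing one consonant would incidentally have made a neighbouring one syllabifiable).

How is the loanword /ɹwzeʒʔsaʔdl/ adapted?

Substitution: /ɹ/ → /m/, giving /mwzeʒʔsaʔdl/.
Under (C)V, the unsyllabifiable consonants are /m/, /w/, /ʒ/, /ʔ/, /ʔ/, /d/, /l/ (no codas are permitted; onsets are limited to one consonant).
Inserting the epenthetic vowel yields /m/ → /mə/, /w/ → /wə/, /ʒ/ → /ʒə/, /ʔ/ → /ʔə/, /ʔ/ → /ʔə/, /d/ → /də/, /l/ → /lə/.

məwəzeʒəʔəsaʔədələ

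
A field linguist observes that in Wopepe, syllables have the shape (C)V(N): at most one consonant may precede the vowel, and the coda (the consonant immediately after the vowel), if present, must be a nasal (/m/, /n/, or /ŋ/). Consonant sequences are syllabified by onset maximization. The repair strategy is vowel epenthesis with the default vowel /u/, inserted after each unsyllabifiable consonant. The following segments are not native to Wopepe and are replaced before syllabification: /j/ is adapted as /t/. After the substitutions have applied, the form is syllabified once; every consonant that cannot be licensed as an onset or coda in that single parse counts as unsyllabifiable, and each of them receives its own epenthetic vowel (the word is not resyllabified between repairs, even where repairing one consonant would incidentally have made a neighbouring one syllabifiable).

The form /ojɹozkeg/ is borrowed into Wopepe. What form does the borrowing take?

otuɹozukegu

Substitution: /j/ → /t/, giving /otɹozkeg/.
The consonants /t/, /z/, /g/ cannot be parsed into a legal (C)V(N) syllable (only a nasal (/m/, /n/, or /ŋ/) is licensed in coda position; onsets are limited to one consonant).
Epenthesis after each stranded consonant: /t/ → /tu/, /z/ → /zu/, /g/ → /gu/.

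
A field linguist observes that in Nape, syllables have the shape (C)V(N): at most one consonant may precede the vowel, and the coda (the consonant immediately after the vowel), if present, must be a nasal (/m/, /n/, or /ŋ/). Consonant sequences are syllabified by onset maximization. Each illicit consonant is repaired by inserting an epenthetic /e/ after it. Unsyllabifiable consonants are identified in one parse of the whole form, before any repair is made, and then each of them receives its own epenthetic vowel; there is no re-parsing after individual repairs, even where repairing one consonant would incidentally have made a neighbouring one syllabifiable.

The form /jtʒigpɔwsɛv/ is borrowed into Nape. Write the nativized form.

The consonants /j/, /t/, /g/, /w/, /v/ cannot be parsed into a legal (C)V(N) syllable (only a nasal (/m/, /n/, or /ŋ/) is licensed in coda position; onsets are limited to one consonant).
Inserting the epenthetic vowel yields /j/ → /je/, /t/ → /te/, /g/ → /ge/, /w/ → /we/, /v/ → /ve/.

jeteʒigepɔwesɛve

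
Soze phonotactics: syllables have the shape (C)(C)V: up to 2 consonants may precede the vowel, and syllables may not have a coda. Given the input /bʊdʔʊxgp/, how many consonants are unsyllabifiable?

Under (C)(C)V, the unsyllabifiable consonants are /x/, /g/, /p/ (no codas are permitted; onsets may contain at most 2 consonants).

3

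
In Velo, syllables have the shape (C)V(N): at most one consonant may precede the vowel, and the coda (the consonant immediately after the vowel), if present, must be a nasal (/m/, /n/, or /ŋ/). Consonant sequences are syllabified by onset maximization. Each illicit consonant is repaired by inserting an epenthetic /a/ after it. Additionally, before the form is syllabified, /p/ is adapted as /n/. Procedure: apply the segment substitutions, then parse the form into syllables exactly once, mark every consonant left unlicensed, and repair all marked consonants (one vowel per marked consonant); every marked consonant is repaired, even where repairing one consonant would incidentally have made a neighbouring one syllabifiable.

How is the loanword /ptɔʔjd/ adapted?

Substitution: /p/ → /n/, giving /ntɔʔjd/.
The consonants /n/, /ʔ/, /j/, /d/ cannot be parsed into a legal (C)V(N) syllable (only a nasal (/m/, /n/, or /ŋ/) is licensed in coda position; onsets are limited to one consonant).
Inserting the epenthetic vowel yields /n/ → /na/, /ʔ/ → /ʔa/, /j/ → /ja/, /d/ → /da/.

natɔʔajada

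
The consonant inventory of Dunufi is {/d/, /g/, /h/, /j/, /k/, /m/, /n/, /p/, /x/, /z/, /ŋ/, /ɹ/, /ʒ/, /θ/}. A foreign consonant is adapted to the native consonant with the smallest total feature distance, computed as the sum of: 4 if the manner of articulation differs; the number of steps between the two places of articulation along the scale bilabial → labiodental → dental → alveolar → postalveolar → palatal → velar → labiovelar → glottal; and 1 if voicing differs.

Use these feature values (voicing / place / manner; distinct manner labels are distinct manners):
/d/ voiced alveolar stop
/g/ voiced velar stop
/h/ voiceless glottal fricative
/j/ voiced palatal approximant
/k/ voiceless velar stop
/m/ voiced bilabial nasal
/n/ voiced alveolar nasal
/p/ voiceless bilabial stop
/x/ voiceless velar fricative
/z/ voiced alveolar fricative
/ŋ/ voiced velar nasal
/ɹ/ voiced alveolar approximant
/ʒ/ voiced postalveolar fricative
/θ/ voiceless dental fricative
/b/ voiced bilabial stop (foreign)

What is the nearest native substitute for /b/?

/p/ is closest: same manner (stop), place distance 0 (bilabial→bilabial), voicing differs (+1); total 1. Next closest is /d/ at distance 3.

p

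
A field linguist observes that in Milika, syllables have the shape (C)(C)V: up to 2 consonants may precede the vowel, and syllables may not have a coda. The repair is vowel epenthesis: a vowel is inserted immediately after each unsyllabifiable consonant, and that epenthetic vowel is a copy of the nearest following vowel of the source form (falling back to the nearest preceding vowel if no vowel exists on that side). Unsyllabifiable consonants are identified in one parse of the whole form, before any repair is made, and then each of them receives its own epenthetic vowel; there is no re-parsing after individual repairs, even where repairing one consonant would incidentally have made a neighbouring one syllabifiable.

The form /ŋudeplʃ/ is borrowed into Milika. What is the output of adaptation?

ŋudepeleʃe

The consonants /p/, /l/, /ʃ/ cannot be parsed into a legal (C)(C)V syllable (no codas are permitted; onsets may contain at most 2 consonants).
Epenthesis after each stranded consonant: /p/ → /pe/, /l/ → /le/, /ʃ/ → /ʃe/.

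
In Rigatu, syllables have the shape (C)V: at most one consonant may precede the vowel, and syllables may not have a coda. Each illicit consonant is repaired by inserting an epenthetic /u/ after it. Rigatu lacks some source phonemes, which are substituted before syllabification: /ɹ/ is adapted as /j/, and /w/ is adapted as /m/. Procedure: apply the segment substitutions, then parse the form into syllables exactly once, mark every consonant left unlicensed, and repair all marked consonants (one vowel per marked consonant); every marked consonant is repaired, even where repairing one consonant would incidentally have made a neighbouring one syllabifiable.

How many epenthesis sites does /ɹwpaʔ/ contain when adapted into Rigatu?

3

After substitution the input is /jmpaʔ/.
The unsyllabifiable consonants are /j/, /m/, /ʔ/; each receives one epenthetic vowel.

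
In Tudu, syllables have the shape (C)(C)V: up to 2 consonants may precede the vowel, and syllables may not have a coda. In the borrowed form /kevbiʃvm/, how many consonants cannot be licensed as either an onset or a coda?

3

Syllabifying with onset maximization leaves /ʃ/, /v/, /m/ stranded (no codas are permitted; onsets may contain at most 2 consonants).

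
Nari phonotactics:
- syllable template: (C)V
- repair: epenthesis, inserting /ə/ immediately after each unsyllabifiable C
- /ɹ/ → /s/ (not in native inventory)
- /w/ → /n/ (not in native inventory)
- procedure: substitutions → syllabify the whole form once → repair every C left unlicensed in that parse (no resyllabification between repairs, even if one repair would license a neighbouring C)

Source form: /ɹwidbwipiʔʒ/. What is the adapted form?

Substitution: /ɹ/ → /s/, /w/ → /n/, giving /snidbnipiʔʒ/.
Under (C)V, the unsyllabifiable consonants are /s/, /d/, /b/, /ʔ/, /ʒ/ (no codas are permitted; onsets are limited to one consonant).
Inserting the epenthetic vowel yields /s/ → /sə/, /d/ → /də/, /b/ → /bə/, /ʔ/ → /ʔə/, /ʒ/ → /ʒə/.

sənidəbənipiʔəʒə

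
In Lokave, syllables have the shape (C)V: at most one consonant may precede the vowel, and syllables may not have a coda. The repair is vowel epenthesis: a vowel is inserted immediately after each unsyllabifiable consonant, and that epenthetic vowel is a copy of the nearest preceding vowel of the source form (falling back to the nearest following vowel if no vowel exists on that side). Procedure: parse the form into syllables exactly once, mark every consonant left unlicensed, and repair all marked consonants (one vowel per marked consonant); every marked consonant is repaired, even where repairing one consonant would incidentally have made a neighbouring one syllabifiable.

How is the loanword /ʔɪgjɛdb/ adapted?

Under (C)V, the unsyllabifiable consonants are /g/, /d/, /b/ (no codas are permitted; onsets are limited to one consonant).
Epenthesis after each stranded consonant: /g/ → /gɪ/, /d/ → /dɛ/, /b/ → /bɛ/.

ʔɪgɪjɛdɛbɛ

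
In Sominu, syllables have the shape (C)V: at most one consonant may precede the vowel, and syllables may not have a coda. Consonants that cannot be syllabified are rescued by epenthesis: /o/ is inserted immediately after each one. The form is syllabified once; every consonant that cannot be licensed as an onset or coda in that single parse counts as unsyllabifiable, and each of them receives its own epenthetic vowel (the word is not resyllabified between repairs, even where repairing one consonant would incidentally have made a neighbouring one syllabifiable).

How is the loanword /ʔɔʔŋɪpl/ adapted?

ʔɔʔoŋɪpolo

Syllabifying with onset maximization leaves /ʔ/, /p/, /l/ stranded (no codas are permitted; onsets are limited to one consonant).
Inserting the epenthetic vowel yields /ʔ/ → /ʔo/, /p/ → /po/, /l/ → /lo/.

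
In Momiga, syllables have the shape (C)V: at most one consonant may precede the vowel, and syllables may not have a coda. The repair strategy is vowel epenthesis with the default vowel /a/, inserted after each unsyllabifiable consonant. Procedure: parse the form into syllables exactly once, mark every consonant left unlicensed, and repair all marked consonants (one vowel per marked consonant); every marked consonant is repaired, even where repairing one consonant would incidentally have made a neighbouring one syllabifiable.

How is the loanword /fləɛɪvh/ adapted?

faləɛɪvaha

Syllabifying with onset maximization leaves /f/, /v/, /h/ stranded (no codas are permitted; onsets are limited to one consonant).
Epenthesis after each stranded consonant: /f/ → /fa/, /v/ → /va/, /h/ → /ha/.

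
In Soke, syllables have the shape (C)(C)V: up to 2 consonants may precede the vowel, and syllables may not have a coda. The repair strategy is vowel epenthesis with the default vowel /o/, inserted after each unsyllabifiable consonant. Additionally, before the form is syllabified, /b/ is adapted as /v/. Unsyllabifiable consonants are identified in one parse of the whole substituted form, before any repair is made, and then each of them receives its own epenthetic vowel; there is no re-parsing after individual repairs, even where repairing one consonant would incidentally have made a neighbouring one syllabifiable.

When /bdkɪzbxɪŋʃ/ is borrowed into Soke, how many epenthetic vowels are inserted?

4

After substitution the input is /vdkɪzvxɪŋʃ/.
The unsyllabifiable consonants are /v/, /z/, /ŋ/, /ʃ/; each receives one epenthetic vowel.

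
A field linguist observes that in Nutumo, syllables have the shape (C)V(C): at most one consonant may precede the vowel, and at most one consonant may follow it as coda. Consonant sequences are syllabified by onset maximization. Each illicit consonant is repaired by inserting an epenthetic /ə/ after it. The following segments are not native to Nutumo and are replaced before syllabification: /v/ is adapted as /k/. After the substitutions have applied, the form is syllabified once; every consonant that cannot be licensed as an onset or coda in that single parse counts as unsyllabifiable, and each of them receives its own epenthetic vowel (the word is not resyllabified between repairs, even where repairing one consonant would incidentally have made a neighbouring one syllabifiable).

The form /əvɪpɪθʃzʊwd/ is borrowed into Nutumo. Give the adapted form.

Substitution: /v/ → /k/, giving /əkɪpɪθʃzʊwd/.
Syllabifying with onset maximization leaves /ʃ/, /d/ stranded (at most one coda consonant is licensed; onsets are limited to one consonant).
Each unlicensed consonant becomes the onset of a new syllable: /ʃ/ → /ʃə/, /d/ → /də/.

əkɪpɪθʃəzʊwdə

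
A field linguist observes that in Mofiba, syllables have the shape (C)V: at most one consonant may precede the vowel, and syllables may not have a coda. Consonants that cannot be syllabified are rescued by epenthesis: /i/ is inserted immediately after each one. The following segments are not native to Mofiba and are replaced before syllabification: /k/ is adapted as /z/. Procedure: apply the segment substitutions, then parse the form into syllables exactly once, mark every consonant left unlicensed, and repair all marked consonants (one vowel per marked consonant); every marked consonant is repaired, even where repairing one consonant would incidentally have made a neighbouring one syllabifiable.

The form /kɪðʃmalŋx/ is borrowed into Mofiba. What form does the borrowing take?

Substitution: /k/ → /z/, giving /zɪðʃmalŋx/.
Under (C)V, the unsyllabifiable consonants are /ð/, /ʃ/, /l/, /ŋ/, /x/ (no codas are permitted; onsets are limited to one consonant).
Inserting the epenthetic vowel yields /ð/ → /ði/, /ʃ/ → /ʃi/, /l/ → /li/, /ŋ/ → /ŋi/, /x/ → /xi/.

zɪðiʃimaliŋixi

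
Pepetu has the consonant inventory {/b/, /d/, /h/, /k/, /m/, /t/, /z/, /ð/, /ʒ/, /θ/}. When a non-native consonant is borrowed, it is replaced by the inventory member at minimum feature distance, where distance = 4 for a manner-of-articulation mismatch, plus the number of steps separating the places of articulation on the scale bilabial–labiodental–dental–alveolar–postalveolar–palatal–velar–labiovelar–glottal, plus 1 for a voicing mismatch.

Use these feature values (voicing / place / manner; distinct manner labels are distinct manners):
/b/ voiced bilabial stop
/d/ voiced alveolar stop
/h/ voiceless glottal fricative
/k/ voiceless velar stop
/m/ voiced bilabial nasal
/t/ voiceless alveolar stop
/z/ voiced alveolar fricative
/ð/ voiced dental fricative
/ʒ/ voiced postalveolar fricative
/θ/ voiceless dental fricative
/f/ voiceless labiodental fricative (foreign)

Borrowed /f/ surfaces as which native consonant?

/θ/ is closest: same manner (fricative), place distance 1 (labiodental→dental), same voicing; total 1. Next closest is /ð/ at distance 2.

θ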